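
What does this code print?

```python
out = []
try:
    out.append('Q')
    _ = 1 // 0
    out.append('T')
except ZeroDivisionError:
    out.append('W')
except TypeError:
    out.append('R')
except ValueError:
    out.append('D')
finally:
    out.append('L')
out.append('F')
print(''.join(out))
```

Execution trace: 'Q' (try body) → 'W' (except ZeroDivisionError) → 'L' (finally) → 'F' (after the try/except). Output: QWLF

Answer: QWLF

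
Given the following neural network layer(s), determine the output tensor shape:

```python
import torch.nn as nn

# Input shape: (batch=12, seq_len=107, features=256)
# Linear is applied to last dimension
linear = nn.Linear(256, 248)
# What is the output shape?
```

Input: (12, 107, 256) -> Output: (12, 107, 248)

Answer: (12, 107, 248)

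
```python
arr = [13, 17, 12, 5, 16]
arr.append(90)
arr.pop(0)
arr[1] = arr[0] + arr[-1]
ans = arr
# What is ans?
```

Trace:
`arr = [13, 17, 12, 5, 16]` → arr = [13, 17, 12, 5, 16]
`arr.append(90)` → arr = [13, 17, 12, 5, 16, 90]
`arr.pop(0)` → arr = [17, 12, 5, 16, 90]
`arr[1] = arr[0] + arr[-1]` → arr = [17, 107, 5, 16, 90]
`ans = arr` → ans = [17, 107, 5, 16, 90]
So ans = [17, 107, 5, 16, 90]

Answer: [17, 107, 5, 16, 90]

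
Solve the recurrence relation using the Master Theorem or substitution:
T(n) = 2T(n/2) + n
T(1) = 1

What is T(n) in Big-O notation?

By Master Theorem: a=2, b=2, f(n)=n. Since log_2(2) = 1 and f(n) = Θ(n^1), Case 2 applies. T(n) = O(n log n).

Answer: O(n log n)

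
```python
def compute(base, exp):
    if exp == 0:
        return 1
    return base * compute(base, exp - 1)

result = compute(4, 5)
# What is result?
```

compute(4, 5) = 4 * 4 * 4 * 4 * 4 = 1024

Answer: 1024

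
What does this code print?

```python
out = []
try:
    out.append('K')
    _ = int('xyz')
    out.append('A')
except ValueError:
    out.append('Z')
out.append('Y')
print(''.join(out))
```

Execution trace: 'K' (try body) → 'Z' (except ValueError) → 'Y' (after the try/except). Output: KZY

Answer: KZY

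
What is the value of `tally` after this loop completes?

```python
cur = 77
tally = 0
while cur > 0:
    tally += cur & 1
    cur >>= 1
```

Count set bits in 77 (binary: 0b1001101)
`tally` takes the values: 0 → 1 → 2 → 3 → 4

Answer: 4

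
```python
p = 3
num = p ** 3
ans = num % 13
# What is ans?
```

Trace:
`p = 3` → p = 3
`num = p ** 3` → num = 27
`ans = num % 13` → ans = 1
So ans = 1

Answer: 1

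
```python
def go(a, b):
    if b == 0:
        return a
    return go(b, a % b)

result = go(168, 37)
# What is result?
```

go(168, 37) -> go(37, 20) -> go(20, 17) -> go(17, 3) -> go(3, 2) -> go(2, 1) -> go(1, 0) -> 1

Answer: 1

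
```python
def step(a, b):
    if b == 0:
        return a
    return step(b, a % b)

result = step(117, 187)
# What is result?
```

step(117, 187) -> step(187, 117) -> step(117, 70) -> step(70, 47) -> step(47, 23) -> step(23, 1) -> step(1, 0) -> 1

Answer: 1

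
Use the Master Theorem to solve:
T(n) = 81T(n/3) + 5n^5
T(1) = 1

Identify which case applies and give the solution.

a=81, b=3, f(n)=5n^5. log_3(81) = 4. Since c=5 > 4 and the regularity condition holds (81(n/3)^5 = (81/3^5)n^5 with 81/3^5 < 1), Case 3 applies: T(n) = Θ(f(n)) = O(n^5).

Answer: O(n^5) - Case 3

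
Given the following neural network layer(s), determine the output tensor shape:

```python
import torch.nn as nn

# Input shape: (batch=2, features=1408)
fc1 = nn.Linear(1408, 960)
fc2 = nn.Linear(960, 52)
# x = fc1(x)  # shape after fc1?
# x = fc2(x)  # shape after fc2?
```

Input: (2, 1408) -> after fc1: (2, 960) -> Output: (2, 52)

Answer: (2, 52)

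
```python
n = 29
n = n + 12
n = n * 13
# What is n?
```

Trace:
`n = 29` → n = 29
`n = n + 12` → n = 41
`n = n * 13` → n = 533
So n = 533

Answer: 533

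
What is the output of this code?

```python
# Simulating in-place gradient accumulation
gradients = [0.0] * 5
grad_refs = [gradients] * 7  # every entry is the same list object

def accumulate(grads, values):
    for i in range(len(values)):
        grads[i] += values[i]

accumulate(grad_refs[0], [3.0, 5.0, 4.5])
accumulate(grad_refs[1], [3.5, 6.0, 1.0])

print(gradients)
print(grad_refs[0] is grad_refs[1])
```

Key concept: gradient accumulation aliasing.
Step by step:
`gradients = [0.0] * 5` → gradients = [0.0, 0.0, 0.0, 0.0, 0.0]
`grad_refs = [gradients] * 7` → grad_refs = [[0.0, 0.0, 0.0, 0.0, 0.0], [0.0, 0.0, 0.0, 0.0, 0.0], [0.0, 0.0, 0.0, 0.0, 0.0], [0.0, 0.0, 0.0, 0.0, 0.0], [0.0, 0.0, 0.0, 0.0, 0.0], [0.0, 0.0, 0.0, 0.0, 0.0], [0.0, 0.0, 0.0, 0.0, 0.0]]
`accumulate(grad_refs[0], [3.0, 5.0, 4.5])` → gradients = [3.0, 5.0, 4.5, 0.0, 0.0]; grad_refs = [[3.0, 5.0, 4.5, 0.0, 0.0], [3.0, 5.0, 4.5, 0.0, 0.0], [3.0, 5.0, 4.5, 0.0, 0.0], [3.0, 5.0, 4.5, 0.0, 0.0], [3.0, 5.0, 4.5, 0.0, 0.0], [3.0, 5.0, 4.5, 0.0, 0.0], [3.0, 5.0, 4.5, 0.0, 0.0]]
`accumulate(grad_refs[1], [3.5, 6.0, 1.0])` → gradients = [6.5, 11.0, 5.5, 0.0, 0.0]; grad_refs = [[6.5, 11.0, 5.5, 0.0, 0.0], [6.5, 11.0, 5.5, 0.0, 0.0], [6.5, 11.0, 5.5, 0.0, 0.0], [6.5, 11.0, 5.5, 0.0, 0.0], [6.5, 11.0, 5.5, 0.0, 0.0], [6.5, 11.0, 5.5, 0.0, 0.0], [6.5, 11.0, 5.5, 0.0, 0.0]]
`print(gradients)` → prints [6.5, 11.0, 5.5, 0.0, 0.0]
`print(grad_refs[0] is grad_refs[1])` → prints True

Answer:
[6.5, 11.0, 5.5, 0.0, 0.0]
True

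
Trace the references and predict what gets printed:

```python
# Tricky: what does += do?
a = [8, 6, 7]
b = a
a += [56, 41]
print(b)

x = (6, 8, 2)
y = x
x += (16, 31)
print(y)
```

Key concept: += behavior differs for mutable vs immutable.
Step by step:
`a = [8, 6, 7]` → a = [8, 6, 7]
`b = a` → b = [8, 6, 7] (same object as a)
`a += [56, 41]` → a = [8, 6, 7, 56, 41] (same object as b); b = [8, 6, 7, 56, 41] (same object as a)
`print(b)` → prints [8, 6, 7, 56, 41]
`x = (6, 8, 2)` → x = (6, 8, 2)
`y = x` → y = (6, 8, 2)
`x += (16, 31)` → x = (6, 8, 2, 16, 31)
`print(y)` → prints (6, 8, 2)

Answer:
[8, 6, 7, 56, 41]
(6, 8, 2)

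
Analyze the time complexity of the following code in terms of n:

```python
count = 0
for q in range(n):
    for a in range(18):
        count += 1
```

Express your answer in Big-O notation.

Each loop level contributes: n × 1. Multiplying the contributions gives O(n).

Answer: O(n)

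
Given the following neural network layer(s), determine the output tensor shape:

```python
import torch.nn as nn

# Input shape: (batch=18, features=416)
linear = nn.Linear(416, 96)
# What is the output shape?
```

Input: (18, 416) -> Output: (18, 96)

Answer: (18, 96)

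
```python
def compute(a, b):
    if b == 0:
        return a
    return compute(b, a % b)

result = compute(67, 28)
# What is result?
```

compute(67, 28) -> compute(28, 11) -> compute(11, 6) -> compute(6, 5) -> compute(5, 1) -> compute(1, 0) -> 1

Answer: 1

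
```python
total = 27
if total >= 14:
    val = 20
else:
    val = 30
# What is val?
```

Trace:
`total = 27` → total = 27
`if total >= 14: ...` → total >= 14 is True → val = 20
So val = 20

Answer: 20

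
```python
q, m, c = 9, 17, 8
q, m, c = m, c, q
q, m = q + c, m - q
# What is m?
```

Trace:
`q, m, c = 9, 17, 8` → q = 9; m = 17; c = 8
`q, m, c = m, c, q` → q = 17; m = 8; c = 9
`q, m = q + c, m - q` → q = 26; m = -9
So m = -9

Answer: -9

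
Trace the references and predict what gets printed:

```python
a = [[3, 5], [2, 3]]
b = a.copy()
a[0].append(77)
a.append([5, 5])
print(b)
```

Key concept: shallow copy with nested lists.
Step by step:
`a = [[3, 5], [2, 3]]` → a = [[3, 5], [2, 3]]
`b = a.copy()` → b = [[3, 5], [2, 3]]
`a[0].append(77)` → a = [[3, 5, 77], [2, 3]]; b = [[3, 5, 77], [2, 3]]
`a.append([5, 5])` → a = [[3, 5, 77], [2, 3], [5, 5]]
`print(b)` → prints [[3, 5, 77], [2, 3]]

Answer: [[3, 5, 77], [2, 3]]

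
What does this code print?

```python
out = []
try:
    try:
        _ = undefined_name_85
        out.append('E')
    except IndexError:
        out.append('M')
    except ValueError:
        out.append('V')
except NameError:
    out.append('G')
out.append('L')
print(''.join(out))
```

Execution trace: 'G' (outer except NameError) → 'L' (after the try/except). Output: GL

Answer: GL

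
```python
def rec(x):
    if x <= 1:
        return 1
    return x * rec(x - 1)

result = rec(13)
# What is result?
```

rec(13) = 13 * 12 * 11 * 10 * 9 * 8 * 7 * 6 * 5 * 4 * 3 * 2 * 1 = 6227020800

Answer: 6227020800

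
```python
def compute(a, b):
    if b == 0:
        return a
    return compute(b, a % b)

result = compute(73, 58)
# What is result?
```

compute(73, 58) -> compute(58, 15) -> compute(15, 13) -> compute(13, 2) -> compute(2, 1) -> compute(1, 0) -> 1

Answer: 1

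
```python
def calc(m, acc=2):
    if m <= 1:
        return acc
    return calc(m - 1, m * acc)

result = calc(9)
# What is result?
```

Accumulator trace (n, acc): (9, 2) -> (8, 18) -> (7, 144) -> (6, 1008) -> (5, 6048) -> (4, 30240) -> (3, 120960) -> (2, 362880) -> (1, 725760) -> return 725760

Answer: 725760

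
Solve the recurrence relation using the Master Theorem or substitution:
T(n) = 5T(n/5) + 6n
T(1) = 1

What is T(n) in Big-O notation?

By Master Theorem: a=5, b=5, f(n)=6n. Since log_5(5) = 1 and f(n) = Θ(n^1), Case 2 applies. T(n) = O(n log n).

Answer: O(n log n)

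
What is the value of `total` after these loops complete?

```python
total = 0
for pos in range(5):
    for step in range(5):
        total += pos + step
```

Sum of all pos+step for pos,step in 5x5
`total` takes the values: 0 → 1 → 3 → 6 → 10 → 11 → 13 → 16 → 20 → 25 → 27 → 30 → 34 → 39 → 45 → 48 → 52 → 57 → 63 → 70 → 74 → 79 → 85 → 92 → 100

Answer: 100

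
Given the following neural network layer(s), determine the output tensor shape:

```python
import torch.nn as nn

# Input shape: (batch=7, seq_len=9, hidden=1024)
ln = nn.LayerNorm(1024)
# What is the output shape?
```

Input: (7, 9, 1024) -> Output: (7, 9, 1024)

Answer: (7, 9, 1024)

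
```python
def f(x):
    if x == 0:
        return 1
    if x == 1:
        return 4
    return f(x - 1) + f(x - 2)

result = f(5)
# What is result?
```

Build up from base cases: f(0)=1, f(1)=4, f(2)=5, f(3)=9, f(4)=14, f(5)=23

Answer: 23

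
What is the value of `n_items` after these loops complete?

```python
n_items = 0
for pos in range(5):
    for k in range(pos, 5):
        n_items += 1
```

Upper triangle: 5 + 4 + ... + 1
`n_items` takes the values: 0 → 1 → 2 → 3 → 4 → 5 → 6 → 7 → 8 → 9 → 10 → 11 → 12 → 13 → 14 → 15

Answer: 15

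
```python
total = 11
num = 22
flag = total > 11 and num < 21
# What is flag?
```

Trace:
`total = 11` → total = 11
`num = 22` → num = 22
`flag = total > 11 and num < 21` → flag = False
So flag = False

Answer: False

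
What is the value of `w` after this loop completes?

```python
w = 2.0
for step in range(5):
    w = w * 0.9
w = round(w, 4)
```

Exponential decay: 2.0 * 0.9^5
`w` takes the values: 2.0 → 1.8 → 1.62 → 1.458 → 1.3122 → 1.18098 → 1.181

Answer: 1.181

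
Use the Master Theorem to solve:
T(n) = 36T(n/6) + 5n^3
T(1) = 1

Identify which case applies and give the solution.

a=36, b=6, f(n)=5n^3. log_6(36) = 2. Since c=3 > 2 and the regularity condition holds (36(n/6)^3 = (36/6^3)n^3 with 36/6^3 < 1), Case 3 applies: T(n) = Θ(f(n)) = O(n^3).

Answer: O(n^3) - Case 3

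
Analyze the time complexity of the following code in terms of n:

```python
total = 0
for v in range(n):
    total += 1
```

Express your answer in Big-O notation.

Each loop level contributes: n. Multiplying the contributions gives O(n).

Answer: O(n)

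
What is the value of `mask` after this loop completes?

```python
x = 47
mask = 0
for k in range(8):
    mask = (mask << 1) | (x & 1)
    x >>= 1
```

Reverse lowest 8 bits of 47
`mask` takes the values: 0 → 1 → 3 → 7 → 15 → 30 → 61 → 122 → 244

Answer: 244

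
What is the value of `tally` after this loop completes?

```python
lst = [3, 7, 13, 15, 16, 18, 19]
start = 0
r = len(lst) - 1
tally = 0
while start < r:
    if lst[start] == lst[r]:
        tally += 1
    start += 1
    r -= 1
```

Count matching pairs from ends
`tally` takes the values: 0

Answer: 0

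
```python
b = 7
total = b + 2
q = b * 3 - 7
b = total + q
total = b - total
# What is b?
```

Trace:
`b = 7` → b = 7
`total = b + 2` → total = 9
`q = b * 3 - 7` → q = 14
`b = total + q` → b = 23
`total = b - total` → total = 14
So b = 23

Answer: 23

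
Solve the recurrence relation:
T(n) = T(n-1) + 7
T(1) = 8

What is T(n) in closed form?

Unrolling: T(n) = T(1) + 7·(n-1) = 8 + 7(n-1) = 7n + 1.

Answer: T(n) = 7n + 1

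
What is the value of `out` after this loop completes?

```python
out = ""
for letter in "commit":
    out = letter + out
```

Reverse 'commit'
`out` takes the values: "" → "c" → "oc" → "moc" → "mmoc" → "immoc" → "timmoc"

Answer: "timmoc"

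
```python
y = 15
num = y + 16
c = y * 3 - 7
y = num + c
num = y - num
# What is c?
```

Trace:
`y = 15` → y = 15
`num = y + 16` → num = 31
`c = y * 3 - 7` → c = 38
`y = num + c` → y = 69
`num = y - num` → num = 38
So c = 38

Answer: 38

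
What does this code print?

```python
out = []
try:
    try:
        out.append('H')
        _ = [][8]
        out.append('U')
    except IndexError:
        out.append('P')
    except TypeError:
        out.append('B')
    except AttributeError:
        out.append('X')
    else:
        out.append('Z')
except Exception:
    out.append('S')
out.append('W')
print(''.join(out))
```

Execution trace: 'H' (inner try body) → 'P' (inner except IndexError) → 'W' (after the try/except). Output: HPW

Answer: HPW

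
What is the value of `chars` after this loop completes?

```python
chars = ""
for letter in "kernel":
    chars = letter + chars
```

Reverse 'kernel'
`chars` takes the values: "" → "k" → "ek" → "rek" → "nrek" → "enrek" → "lenrek"

Answer: "lenrek"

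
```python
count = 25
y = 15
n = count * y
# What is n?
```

Trace:
`count = 25` → count = 25
`y = 15` → y = 15
`n = count * y` → n = 375
So n = 375

Answer: 375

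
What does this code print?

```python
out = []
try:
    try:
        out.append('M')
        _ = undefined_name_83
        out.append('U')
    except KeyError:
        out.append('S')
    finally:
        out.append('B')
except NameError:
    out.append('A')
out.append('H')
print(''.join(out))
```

Execution trace: 'M' (try body) → 'B' (finally) → 'A' (outer except NameError) → 'H' (after the try/except). Output: MBAH

Answer: MBAH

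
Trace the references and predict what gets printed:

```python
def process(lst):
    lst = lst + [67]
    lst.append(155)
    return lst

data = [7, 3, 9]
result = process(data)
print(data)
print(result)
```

Key concept: rebinding parameter vs mutation.
Step by step:
`data = [7, 3, 9]` → data = [7, 3, 9]
`result = process(data)` → result = [7, 3, 9, 67, 155]
`print(data)` → prints [7, 3, 9]
`print(result)` → prints [7, 3, 9, 67, 155]

Answer:
[7, 3, 9]
[7, 3, 9, 67, 155]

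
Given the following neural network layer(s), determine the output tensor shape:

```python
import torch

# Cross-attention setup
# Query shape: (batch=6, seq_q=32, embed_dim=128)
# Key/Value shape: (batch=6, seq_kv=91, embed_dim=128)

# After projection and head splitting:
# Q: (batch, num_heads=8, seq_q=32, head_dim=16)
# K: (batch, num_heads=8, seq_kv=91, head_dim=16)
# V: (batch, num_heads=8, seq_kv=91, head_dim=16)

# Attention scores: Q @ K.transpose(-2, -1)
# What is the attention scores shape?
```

Input: (6, 32, 128) -> Output: (6, 8, 32, 91)

Answer: (6, 8, 32, 91)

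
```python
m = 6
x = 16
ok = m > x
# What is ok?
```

Trace:
`m = 6` → m = 6
`x = 16` → x = 16
`ok = m > x` → ok = False
So ok = False

Answer: False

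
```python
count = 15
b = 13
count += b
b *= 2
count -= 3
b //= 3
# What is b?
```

Trace:
`count = 15` → count = 15
`b = 13` → b = 13
`count += b` → count = 28
`b *= 2` → b = 26
`count -= 3` → count = 25
`b //= 3` → b = 8
So b = 8

Answer: 8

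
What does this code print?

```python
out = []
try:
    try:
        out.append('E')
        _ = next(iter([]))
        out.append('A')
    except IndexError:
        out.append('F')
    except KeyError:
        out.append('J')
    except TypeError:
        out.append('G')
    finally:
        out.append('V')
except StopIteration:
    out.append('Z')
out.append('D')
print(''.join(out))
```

Execution trace: 'E' (inner try body) → 'V' (inner finally) → 'Z' (outer except StopIteration) → 'D' (after the try/except). Output: EVZD

Answer: EVZD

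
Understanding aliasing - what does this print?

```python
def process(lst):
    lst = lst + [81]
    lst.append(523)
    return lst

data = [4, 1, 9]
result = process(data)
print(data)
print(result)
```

Key concept: rebinding parameter vs mutation.
Step by step:
`data = [4, 1, 9]` → data = [4, 1, 9]
`result = process(data)` → result = [4, 1, 9, 81, 523]
`print(data)` → prints [4, 1, 9]
`print(result)` → prints [4, 1, 9, 81, 523]

Answer:
[4, 1, 9]
[4, 1, 9, 81, 523]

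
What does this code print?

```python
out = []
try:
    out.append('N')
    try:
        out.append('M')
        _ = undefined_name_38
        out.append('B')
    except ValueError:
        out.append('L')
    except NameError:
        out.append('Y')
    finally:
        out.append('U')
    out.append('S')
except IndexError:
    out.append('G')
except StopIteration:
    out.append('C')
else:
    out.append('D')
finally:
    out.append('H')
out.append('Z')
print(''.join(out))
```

Execution trace: 'N' (try body) → 'M' (inner try body) → 'Y' (inner except NameError) → 'U' (inner finally) → 'S' (try body, no exception) → 'D' (else) → 'H' (finally) → 'Z' (after the try/except). Output: NMYUSDHZ

Answer: NMYUSDHZ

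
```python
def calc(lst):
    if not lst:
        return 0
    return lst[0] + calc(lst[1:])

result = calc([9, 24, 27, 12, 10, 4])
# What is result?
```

9 + 24 + 27 + 12 + 10 + 4 + 0 = 86

Answer: 86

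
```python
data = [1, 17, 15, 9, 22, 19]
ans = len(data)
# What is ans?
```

Trace:
`data = [1, 17, 15, 9, 22, 19]` → data = [1, 17, 15, 9, 22, 19]
`ans = len(data)` → ans = 6
So ans = 6

Answer: 6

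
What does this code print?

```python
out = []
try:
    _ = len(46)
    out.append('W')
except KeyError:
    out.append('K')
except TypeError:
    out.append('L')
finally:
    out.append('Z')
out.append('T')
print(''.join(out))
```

Execution trace: 'L' (except TypeError) → 'Z' (finally) → 'T' (after the try/except). Output: LZT

Answer: LZT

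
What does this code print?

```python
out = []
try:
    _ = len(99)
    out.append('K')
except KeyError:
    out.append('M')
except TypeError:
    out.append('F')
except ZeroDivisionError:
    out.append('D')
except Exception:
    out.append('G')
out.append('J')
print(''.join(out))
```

Execution trace: 'F' (except TypeError) → 'J' (after the try/except). Output: FJ

Answer: FJ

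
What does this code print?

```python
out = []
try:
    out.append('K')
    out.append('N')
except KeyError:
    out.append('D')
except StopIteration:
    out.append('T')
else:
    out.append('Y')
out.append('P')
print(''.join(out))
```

Execution trace: 'K' (try body) → 'N' (try body, no exception) → 'Y' (else) → 'P' (after the try/except). Output: KNYP

Answer: KNYP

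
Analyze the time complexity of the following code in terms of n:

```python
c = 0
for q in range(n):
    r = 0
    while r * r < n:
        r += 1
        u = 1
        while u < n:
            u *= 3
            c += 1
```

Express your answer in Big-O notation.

Each loop level contributes: n × √n × log n. Multiplying the contributions gives O(n√n log n).

Answer: O(n√n log n)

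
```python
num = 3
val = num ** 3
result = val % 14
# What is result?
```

Trace:
`num = 3` → num = 3
`val = num ** 3` → val = 27
`result = val % 14` → result = 13
So result = 13

Answer: 13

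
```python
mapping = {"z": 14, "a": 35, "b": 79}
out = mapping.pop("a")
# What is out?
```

Trace:
`mapping = {"z": 14, "a": 35, "b": 79}` → mapping = {'z': 14, 'a': 35, 'b': 79}
`out = mapping.pop("a")` → mapping = {'z': 14, 'b': 79}; out = 35
So out = 35

Answer: 35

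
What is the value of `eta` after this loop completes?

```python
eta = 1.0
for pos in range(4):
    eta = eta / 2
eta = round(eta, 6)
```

Halving LR 4 times: 1 / 2^4
`eta` takes the values: 1.0 → 0.5 → 0.25 → 0.125 → 0.0625

Answer: 0.0625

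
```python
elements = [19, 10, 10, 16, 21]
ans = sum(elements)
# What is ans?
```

Trace:
`elements = [19, 10, 10, 16, 21]` → elements = [19, 10, 10, 16, 21]
`ans = sum(elements)` → ans = 76
So ans = 76

Answer: 76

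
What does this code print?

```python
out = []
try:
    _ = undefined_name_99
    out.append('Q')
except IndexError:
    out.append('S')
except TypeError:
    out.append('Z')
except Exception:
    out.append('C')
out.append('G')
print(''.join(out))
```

Execution trace: 'C' (except Exception) → 'G' (after the try/except). Output: CG

Answer: CG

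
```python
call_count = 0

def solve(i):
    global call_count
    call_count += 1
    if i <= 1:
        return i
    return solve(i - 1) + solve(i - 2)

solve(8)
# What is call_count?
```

Calls(i) = 1 + Calls(i-1) + Calls(i-2); Calls(0)=Calls(1)=1. For i=8 this gives 67.

Answer: 67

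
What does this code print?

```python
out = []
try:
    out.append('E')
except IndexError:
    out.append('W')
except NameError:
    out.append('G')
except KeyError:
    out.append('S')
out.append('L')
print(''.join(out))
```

Execution trace: 'E' (try body, no exception) → 'L' (after the try/except). Output: EL

Answer: EL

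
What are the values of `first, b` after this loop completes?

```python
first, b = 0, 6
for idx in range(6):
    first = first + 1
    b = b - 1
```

first goes 0→6, b goes 6→0
`first, b` takes the values: (0, 6) → (1, 6) → (1, 5) → (2, 5) → (2, 4) → (3, 4) → (3, 3) → (4, 3) → (4, 2) → (5, 2) → (5, 1) → (6, 1) → (6, 0)

Answer: 6, 0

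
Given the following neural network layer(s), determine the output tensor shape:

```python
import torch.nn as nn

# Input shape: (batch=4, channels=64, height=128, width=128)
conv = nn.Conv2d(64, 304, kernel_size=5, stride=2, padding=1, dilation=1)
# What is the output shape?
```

Input: (4, 64, 128, 128) -> Output: (4, 304, 63, 63)

Answer: (4, 304, 63, 63)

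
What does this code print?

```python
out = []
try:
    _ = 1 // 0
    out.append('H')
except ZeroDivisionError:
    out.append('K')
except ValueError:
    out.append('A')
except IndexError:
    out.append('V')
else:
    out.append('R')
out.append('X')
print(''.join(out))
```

Execution trace: 'K' (except ZeroDivisionError) → 'X' (after the try/except). Output: KX

Answer: KX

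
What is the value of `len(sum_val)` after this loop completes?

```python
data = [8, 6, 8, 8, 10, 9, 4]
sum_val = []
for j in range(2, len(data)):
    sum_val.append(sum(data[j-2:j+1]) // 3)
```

Number of 3-element averages
`sum_val` takes the values: [] → [7] → [7, 7] → [7, 7, 8] → [7, 7, 8, 9] → [7, 7, 8, 9, 7]
So `len(sum_val)` = 5

Answer: 5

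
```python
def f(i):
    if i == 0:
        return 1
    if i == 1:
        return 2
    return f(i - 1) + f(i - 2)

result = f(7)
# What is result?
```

Build up from base cases: f(0)=1, f(1)=2, f(2)=3, f(3)=5, f(4)=8, f(5)=13, f(6)=21, ..., f(7)=34

Answer: 34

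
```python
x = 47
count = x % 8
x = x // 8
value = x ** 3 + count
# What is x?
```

Trace:
`x = 47` → x = 47
`count = x % 8` → count = 7
`x = x // 8` → x = 5
`value = x ** 3 + count` → value = 132
So x = 5

Answer: 5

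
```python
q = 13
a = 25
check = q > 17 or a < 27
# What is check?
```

Trace:
`q = 13` → q = 13
`a = 25` → a = 25
`check = q > 17 or a < 27` → check = True
So check = True

Answer: True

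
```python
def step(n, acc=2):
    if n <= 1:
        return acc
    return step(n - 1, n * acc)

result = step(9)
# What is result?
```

Accumulator trace (n, acc): (9, 2) -> (8, 18) -> (7, 144) -> (6, 1008) -> (5, 6048) -> (4, 30240) -> (3, 120960) -> (2, 362880) -> (1, 725760) -> return 725760

Answer: 725760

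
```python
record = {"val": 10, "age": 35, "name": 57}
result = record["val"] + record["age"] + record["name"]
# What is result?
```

Trace:
`record = {"val": 10, "age": 35, "name": 57}` → record = {'val': 10, 'age': 35, 'name': 57}
`result = record["val"] + record["age"] + record["name"]` → result = 102
So result = 102

Answer: 102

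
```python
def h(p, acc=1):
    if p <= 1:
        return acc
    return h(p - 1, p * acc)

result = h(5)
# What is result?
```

Accumulator trace (n, acc): (5, 1) -> (4, 5) -> (3, 20) -> (2, 60) -> (1, 120) -> return 120

Answer: 120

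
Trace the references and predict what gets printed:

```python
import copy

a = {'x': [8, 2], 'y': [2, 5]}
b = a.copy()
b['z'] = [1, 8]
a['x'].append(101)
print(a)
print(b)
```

Key concept: shallow copy of dict with mutable values.
Step by step:
`a = {'x': [8, 2], 'y': [2, 5]}` → a = {'x': [8, 2], 'y': [2, 5]}
`b = a.copy()` → b = {'x': [8, 2], 'y': [2, 5]}
`b['z'] = [1, 8]` → b = {'x': [8, 2], 'y': [2, 5], 'z': [1, 8]}
`a['x'].append(101)` → a = {'x': [8, 2, 101], 'y': [2, 5]}; b = {'x': [8, 2, 101], 'y': [2, 5], 'z': [1, 8]}
`print(a)` → prints {'x': [8, 2, 101], 'y': [2, 5]}
`print(b)` → prints {'x': [8, 2, 101], 'y': [2, 5], 'z': [1, 8]}

Answer:
{'x': [8, 2, 101], 'y': [2, 5]}
{'x': [8, 2, 101], 'y': [2, 5], 'z': [1, 8]}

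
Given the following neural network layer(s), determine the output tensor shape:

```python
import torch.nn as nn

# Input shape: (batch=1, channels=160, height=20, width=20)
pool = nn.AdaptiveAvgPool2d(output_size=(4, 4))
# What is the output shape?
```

Input: (1, 160, 20, 20) -> Output: (1, 160, 4, 4)

Answer: (1, 160, 4, 4)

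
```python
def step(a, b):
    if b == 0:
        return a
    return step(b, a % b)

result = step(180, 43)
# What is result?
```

step(180, 43) -> step(43, 8) -> step(8, 3) -> step(3, 2) -> step(2, 1) -> step(1, 0) -> 1

Answer: 1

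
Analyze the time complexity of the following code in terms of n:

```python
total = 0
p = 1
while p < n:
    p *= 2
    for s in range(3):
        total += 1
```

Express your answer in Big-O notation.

Each loop level contributes: log n × 1. Multiplying the contributions gives O(log n).

Answer: O(log n)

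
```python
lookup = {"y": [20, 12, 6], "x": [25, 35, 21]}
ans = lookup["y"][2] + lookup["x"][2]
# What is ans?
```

Trace:
`lookup = {"y": [20, 12, 6], "x": [25, 35, 21]}` → lookup = {'y': [20, 12, 6], 'x': [25, 35, 21]}
`ans = lookup["y"][2] + lookup["x"][2]` → ans = 27
So ans = 27

Answer: 27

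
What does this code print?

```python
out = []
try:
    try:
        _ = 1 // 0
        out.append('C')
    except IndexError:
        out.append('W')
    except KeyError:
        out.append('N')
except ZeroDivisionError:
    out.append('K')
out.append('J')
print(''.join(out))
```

Execution trace: 'K' (outer except ZeroDivisionError) → 'J' (after the try/except). Output: KJ

Answer: KJ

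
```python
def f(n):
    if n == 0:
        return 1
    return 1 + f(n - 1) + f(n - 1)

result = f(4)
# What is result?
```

f(n) = 1 + 2·f(n-1), f(0)=1. Closed form: (1+1)·2^4 - 1 = 31.

Answer: 31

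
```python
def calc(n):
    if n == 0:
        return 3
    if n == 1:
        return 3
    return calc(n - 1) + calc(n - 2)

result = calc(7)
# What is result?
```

Build up from base cases: calc(0)=3, calc(1)=3, calc(2)=6, calc(3)=9, calc(4)=15, calc(5)=24, calc(6)=39, ..., calc(7)=63

Answer: 63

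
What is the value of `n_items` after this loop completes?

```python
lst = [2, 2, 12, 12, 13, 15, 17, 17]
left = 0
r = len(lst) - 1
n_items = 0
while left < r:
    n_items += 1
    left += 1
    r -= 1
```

Iterations until pointers meet (list length 8)
`n_items` takes the values: 0 → 1 → 2 → 3 → 4

Answer: 4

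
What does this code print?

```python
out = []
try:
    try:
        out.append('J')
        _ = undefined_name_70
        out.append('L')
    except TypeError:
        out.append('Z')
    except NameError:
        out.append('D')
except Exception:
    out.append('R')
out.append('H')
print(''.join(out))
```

Execution trace: 'J' (inner try body) → 'D' (inner except NameError) → 'H' (after the try/except). Output: JDH

Answer: JDH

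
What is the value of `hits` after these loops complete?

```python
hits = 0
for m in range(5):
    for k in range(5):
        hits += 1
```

5 * 5 = 25
`hits` takes the values: 0 → 1 → 2 → 3 → 4 → 5 → 6 → 7 → 8 → 9 → 10 → 11 → 12 → 13 → 14 → 15 → 16 → 17 → 18 → 19 → 20 → 21 → 22 → 23 → 24 → 25

Answer: 25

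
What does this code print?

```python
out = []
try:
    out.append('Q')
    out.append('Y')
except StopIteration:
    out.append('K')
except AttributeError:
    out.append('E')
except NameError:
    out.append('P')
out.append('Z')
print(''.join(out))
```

Execution trace: 'Q' (try body) → 'Y' (try body, no exception) → 'Z' (after the try/except). Output: QYZ

Answer: QYZ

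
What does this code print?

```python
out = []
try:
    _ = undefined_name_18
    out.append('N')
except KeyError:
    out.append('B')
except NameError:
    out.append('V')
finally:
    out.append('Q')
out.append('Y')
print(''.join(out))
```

Execution trace: 'V' (except NameError) → 'Q' (finally) → 'Y' (after the try/except). Output: VQY

Answer: VQY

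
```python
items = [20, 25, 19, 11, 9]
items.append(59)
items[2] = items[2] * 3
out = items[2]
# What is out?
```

Trace:
`items = [20, 25, 19, 11, 9]` → items = [20, 25, 19, 11, 9]
`items.append(59)` → items = [20, 25, 19, 11, 9, 59]
`items[2] = items[2] * 3` → items = [20, 25, 57, 11, 9, 59]
`out = items[2]` → out = 57
So out = 57

Answer: 57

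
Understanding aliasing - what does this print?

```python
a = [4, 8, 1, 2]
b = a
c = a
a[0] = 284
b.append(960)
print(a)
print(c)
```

Key concept: multiple aliases.
Step by step:
`a = [4, 8, 1, 2]` → a = [4, 8, 1, 2]
`b = a` → b = [4, 8, 1, 2] (same object as a)
`c = a` → c = [4, 8, 1, 2] (same object as a, b)
`a[0] = 284` → a = [284, 8, 1, 2] (same object as b, c); b = [284, 8, 1, 2] (same object as a, c); c = [284, 8, 1, 2] (same object as a, b)
`b.append(960)` → a = [284, 8, 1, 2, 960] (same object as b, c); b = [284, 8, 1, 2, 960] (same object as a, c); c = [284, 8, 1, 2, 960] (same object as a, b)
`print(a)` → prints [284, 8, 1, 2, 960]
`print(c)` → prints [284, 8, 1, 2, 960]

Answer:
[284, 8, 1, 2, 960]
[284, 8, 1, 2, 960]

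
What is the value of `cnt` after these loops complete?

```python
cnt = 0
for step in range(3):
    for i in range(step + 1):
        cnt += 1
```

Triangle: 1 + 2 + ... + 3
`cnt` takes the values: 0 → 1 → 2 → 3 → 4 → 5 → 6

Answer: 6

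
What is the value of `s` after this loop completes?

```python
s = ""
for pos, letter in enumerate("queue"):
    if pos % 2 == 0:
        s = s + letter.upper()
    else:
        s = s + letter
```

Uppercase even positions in 'queue'
`s` takes the values: "" → "Q" → "Qu" → "QuE" → "QuEu" → "QuEuE"

Answer: "QuEuE"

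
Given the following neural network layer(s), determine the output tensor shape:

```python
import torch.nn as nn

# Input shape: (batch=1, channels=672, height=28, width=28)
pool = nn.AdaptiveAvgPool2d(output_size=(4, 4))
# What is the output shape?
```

Input: (1, 672, 28, 28) -> Output: (1, 672, 4, 4)

Answer: (1, 672, 4, 4)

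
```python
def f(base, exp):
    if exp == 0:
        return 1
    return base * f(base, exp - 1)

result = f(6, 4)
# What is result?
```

f(6, 4) = 6 * 6 * 6 * 6 = 1296

Answer: 1296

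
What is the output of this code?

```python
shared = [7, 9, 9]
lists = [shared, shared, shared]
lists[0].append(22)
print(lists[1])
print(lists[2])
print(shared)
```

Key concept: list of same reference.
Step by step:
`shared = [7, 9, 9]` → shared = [7, 9, 9]
`lists = [shared, shared, shared]` → lists = [[7, 9, 9], [7, 9, 9], [7, 9, 9]]
`lists[0].append(22)` → shared = [7, 9, 9, 22]; lists = [[7, 9, 9, 22], [7, 9, 9, 22], [7, 9, 9, 22]]
`print(lists[1])` → prints [7, 9, 9, 22]
`print(lists[2])` → prints [7, 9, 9, 22]
`print(shared)` → prints [7, 9, 9, 22]

Answer:
[7, 9, 9, 22]
[7, 9, 9, 22]
[7, 9, 9, 22]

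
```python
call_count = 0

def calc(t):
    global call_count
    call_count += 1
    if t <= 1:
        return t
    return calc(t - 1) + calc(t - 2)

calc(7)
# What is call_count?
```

Calls(t) = 1 + Calls(t-1) + Calls(t-2); Calls(0)=Calls(1)=1. For t=7 this gives 41.

Answer: 41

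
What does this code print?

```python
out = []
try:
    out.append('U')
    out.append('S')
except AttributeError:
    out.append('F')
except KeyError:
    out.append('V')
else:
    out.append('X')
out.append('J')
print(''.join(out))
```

Execution trace: 'U' (try body) → 'S' (try body, no exception) → 'X' (else) → 'J' (after the try/except). Output: USXJ

Answer: USXJ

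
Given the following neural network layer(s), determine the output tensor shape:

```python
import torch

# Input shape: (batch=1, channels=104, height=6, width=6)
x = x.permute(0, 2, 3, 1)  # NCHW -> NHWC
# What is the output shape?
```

Input: (1, 104, 6, 6) -> Output: (1, 6, 6, 104)

Answer: (1, 6, 6, 104)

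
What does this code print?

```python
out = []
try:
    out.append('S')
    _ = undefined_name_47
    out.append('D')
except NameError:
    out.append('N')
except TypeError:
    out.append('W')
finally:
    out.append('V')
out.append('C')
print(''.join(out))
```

Execution trace: 'S' (try body) → 'N' (except NameError) → 'V' (finally) → 'C' (after the try/except). Output: SNVC

Answer: SNVC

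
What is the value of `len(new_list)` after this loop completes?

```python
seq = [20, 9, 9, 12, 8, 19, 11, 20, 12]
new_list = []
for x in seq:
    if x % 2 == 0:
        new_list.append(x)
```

Count even numbers in [20, 9, 9, 12, 8, 19, 11, 20, 12]
`new_list` takes the values: [] → [20] → [20, 12] → [20, 12, 8] → [20, 12, 8, 20] → [20, 12, 8, 20, 12]
So `len(new_list)` = 5

Answer: 5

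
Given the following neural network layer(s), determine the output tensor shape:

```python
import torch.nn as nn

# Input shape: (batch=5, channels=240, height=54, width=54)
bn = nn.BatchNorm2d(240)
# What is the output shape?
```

Input: (5, 240, 54, 54) -> Output: (5, 240, 54, 54)

Answer: (5, 240, 54, 54)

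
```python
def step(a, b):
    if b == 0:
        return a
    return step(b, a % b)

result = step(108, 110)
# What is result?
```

step(108, 110) -> step(110, 108) -> step(108, 2) -> step(2, 0) -> 2

Answer: 2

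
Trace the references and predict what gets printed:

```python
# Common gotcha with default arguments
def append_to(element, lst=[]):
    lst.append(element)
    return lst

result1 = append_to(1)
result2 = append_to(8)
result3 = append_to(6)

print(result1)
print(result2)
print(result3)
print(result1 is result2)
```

Key concept: mutable default argument gotcha.
Step by step:
`result1 = append_to(1)` → result1 = [1]
`result2 = append_to(8)` → result1 = [1, 8] (same object as result2); result2 = [1, 8] (same object as result1)
`result3 = append_to(6)` → result1 = [1, 8, 6] (same object as result2, result3); result2 = [1, 8, 6] (same object as result1, result3); result3 = [1, 8, 6] (same object as result1, result2)
`print(result1)` → prints [1, 8, 6]
`print(result2)` → prints [1, 8, 6]
`print(result3)` → prints [1, 8, 6]
`print(result1 is result2)` → prints True

Answer:
[1, 8, 6]
[1, 8, 6]
[1, 8, 6]
True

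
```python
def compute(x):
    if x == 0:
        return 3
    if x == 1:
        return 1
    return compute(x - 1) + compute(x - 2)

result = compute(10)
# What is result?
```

Build up from base cases: compute(0)=3, compute(1)=1, compute(2)=4, compute(3)=5, compute(4)=9, compute(5)=14, compute(6)=23, ..., compute(10)=157

Answer: 157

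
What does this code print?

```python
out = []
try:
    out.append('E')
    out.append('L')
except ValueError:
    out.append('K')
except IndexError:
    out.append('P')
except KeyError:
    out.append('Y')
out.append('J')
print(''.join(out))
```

Execution trace: 'E' (try body) → 'L' (try body, no exception) → 'J' (after the try/except). Output: ELJ

Answer: ELJ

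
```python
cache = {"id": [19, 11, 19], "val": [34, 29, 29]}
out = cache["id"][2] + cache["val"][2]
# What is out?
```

Trace:
`cache = {"id": [19, 11, 19], "val": [34, 29, 29]}` → cache = {'id': [19, 11, 19], 'val': [34, 29, 29]}
`out = cache["id"][2] + cache["val"][2]` → out = 48
So out = 48

Answer: 48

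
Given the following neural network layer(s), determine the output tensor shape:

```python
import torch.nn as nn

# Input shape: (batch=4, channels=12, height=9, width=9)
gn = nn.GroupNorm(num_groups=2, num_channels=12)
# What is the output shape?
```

Input: (4, 12, 9, 9) -> Output: (4, 12, 9, 9)

Answer: (4, 12, 9, 9)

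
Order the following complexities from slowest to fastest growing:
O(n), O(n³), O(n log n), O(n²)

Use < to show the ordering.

Ordered by growth rate: O(n) < O(n log n) < O(n²) < O(n³)

Answer: O(n) < O(n log n) < O(n²) < O(n³)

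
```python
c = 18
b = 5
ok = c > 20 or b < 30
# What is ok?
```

Trace:
`c = 18` → c = 18
`b = 5` → b = 5
`ok = c > 20 or b < 30` → ok = True
So ok = True

Answer: True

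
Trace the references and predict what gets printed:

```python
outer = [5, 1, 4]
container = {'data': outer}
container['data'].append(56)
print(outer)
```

Key concept: dict holds reference to list.
Step by step:
`outer = [5, 1, 4]` → outer = [5, 1, 4]
`container = {'data': outer}` → container = {'data': [5, 1, 4]}
`container['data'].append(56)` → outer = [5, 1, 4, 56]; container = {'data': [5, 1, 4, 56]}
`print(outer)` → prints [5, 1, 4, 56]

Answer: [5, 1, 4, 56]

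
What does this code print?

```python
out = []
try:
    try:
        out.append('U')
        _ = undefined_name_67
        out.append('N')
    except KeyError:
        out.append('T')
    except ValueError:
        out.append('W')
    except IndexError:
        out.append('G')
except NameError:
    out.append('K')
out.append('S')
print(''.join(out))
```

Execution trace: 'U' (try body) → 'K' (outer except NameError) → 'S' (after the try/except). Output: UKS

Answer: UKS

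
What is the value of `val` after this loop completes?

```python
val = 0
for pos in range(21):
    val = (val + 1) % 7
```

Increment mod 7, 21 times = 0
`val` takes the values: 0 → 1 → 2 → 3 → 4 → 5 → 6 → 0 → 1 → 2 → 3 → 4 → 5 → 6 → 0 → 1 → 2 → 3 → 4 → 5 → 6 → 0

Answer: 0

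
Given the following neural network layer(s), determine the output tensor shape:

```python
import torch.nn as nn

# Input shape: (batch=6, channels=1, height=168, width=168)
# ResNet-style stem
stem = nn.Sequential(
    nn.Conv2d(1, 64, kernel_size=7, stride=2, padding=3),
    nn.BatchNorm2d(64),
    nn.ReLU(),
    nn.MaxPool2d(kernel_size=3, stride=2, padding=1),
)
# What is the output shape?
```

Input: (6, 1, 168, 168) -> after Conv2d 7x7 stride=2: (6, 64, 84, 84) -> Output: (6, 64, 42, 42)

Answer: (6, 64, 42, 42)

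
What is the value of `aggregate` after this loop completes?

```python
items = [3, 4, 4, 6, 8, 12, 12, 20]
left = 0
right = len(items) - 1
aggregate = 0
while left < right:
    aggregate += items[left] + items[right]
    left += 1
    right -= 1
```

Sum of pairs from ends
`aggregate` takes the values: 0 → 23 → 39 → 55 → 69

Answer: 69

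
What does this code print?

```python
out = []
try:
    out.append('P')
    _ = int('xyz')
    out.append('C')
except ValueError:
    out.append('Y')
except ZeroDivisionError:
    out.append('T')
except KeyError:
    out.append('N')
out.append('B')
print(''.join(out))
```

Execution trace: 'P' (try body) → 'Y' (except ValueError) → 'B' (after the try/except). Output: PYB

Answer: PYB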